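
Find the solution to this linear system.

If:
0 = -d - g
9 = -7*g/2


Then:
d = 18/7
g = -18/7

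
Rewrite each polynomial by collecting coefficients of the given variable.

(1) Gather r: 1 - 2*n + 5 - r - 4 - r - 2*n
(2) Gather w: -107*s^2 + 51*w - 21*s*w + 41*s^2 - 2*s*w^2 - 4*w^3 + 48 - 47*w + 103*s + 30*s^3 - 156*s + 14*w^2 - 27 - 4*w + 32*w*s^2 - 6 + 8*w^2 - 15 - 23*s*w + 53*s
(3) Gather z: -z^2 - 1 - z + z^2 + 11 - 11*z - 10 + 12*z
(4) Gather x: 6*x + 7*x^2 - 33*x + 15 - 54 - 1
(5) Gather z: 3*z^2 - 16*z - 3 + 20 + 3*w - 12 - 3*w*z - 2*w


(1) = -4*n - 2*r + 2
(2) = 30*s^3 - 66*s^2 - 4*w^3 + w^2*(22 - 2*s) + w*(32*s^2 - 44*s)
(3) = 0
(4) = 7*x^2 - 27*x - 40
(5) = w + 3*z^2 + z*(-3*w - 16) + 5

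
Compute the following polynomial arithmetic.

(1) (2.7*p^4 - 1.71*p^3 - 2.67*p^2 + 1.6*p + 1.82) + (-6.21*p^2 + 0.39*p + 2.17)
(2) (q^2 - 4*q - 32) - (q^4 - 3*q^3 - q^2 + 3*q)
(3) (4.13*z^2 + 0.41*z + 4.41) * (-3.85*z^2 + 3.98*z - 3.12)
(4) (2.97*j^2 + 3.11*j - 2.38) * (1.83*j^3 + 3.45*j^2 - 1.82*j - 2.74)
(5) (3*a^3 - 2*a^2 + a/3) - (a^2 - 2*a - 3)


(1) = 2.7*p^4 - 1.71*p^3 - 8.88*p^2 + 1.99*p + 3.99
(2) = -q^4 + 3*q^3 + 2*q^2 - 7*q - 32
(3) = -15.9005*z^4 + 14.8589*z^3 - 28.2323*z^2 + 16.2726*z - 13.7592
(4) = 5.4351*j^5 + 15.9378*j^4 + 0.9687*j^3 - 22.009*j^2 - 4.1898*j + 6.5212
(5) = 3*a^3 - 3*a^2 + 7*a/3 + 3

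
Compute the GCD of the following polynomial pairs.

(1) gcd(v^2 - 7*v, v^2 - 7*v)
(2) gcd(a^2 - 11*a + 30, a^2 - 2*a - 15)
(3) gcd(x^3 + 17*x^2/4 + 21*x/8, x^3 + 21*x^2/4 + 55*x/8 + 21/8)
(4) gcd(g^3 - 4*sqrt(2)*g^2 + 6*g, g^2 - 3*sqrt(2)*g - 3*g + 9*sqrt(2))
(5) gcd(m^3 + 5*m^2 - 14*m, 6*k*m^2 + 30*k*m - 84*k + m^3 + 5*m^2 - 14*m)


(1) = v^2 - 7*v
(2) = a - 5
(3) = x^2 + 17*x/4 + 21/8
(4) = g - 3*sqrt(2)
(5) = m^2 + 5*m - 14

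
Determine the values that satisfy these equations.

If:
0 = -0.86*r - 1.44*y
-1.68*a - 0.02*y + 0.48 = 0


Then:
a = 0.285714285714286 - 0.0119047619047619*y
r = -1.67441860465116*y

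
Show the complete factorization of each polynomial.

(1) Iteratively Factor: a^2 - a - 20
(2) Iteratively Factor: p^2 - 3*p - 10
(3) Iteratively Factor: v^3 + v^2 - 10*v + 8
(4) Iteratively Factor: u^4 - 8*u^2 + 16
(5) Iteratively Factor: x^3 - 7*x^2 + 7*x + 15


(1) = (a + 4)*(a - 5)
(2) = (p - 5)*(p + 2)
(3) = (v - 1)*(v^2 + 2*v - 8) = (v - 1)*(v + 4)*(v - 2)
(4) = (u - 2)*(u^3 + 2*u^2 - 4*u - 8) = (u - 2)*(u + 2)*(u^2 - 4) = (u - 2)^2*(u + 2)*(u + 2)
(5) = (x - 3)*(x^2 - 4*x - 5) = (x - 5)*(x - 3)*(x + 1)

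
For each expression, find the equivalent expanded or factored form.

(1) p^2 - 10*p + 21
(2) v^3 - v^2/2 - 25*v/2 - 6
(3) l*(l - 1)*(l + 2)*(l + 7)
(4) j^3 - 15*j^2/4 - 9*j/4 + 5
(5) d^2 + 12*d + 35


(1) = (p - 7)*(p - 3)
(2) = (v - 4)*(v + 1/2)*(v + 3)
(3) = l^4 + 8*l^3 + 5*l^2 - 14*l
(4) = (j - 4)*(j - 1)*(j + 5/4)
(5) = (d + 5)*(d + 7)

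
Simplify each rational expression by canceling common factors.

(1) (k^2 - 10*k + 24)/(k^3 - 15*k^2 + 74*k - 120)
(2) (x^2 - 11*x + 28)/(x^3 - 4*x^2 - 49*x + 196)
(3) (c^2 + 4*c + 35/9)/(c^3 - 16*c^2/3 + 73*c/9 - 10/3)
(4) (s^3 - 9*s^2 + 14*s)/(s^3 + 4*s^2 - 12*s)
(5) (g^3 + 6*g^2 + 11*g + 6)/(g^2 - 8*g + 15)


(1) = 1/(k - 5)
(2) = 1/(x + 7)
(3) = (9*c^2 + 36*c + 35)/(9*c^3 - 48*c^2 + 73*c - 30)
(4) = (s - 7)/(s + 6)
(5) = (g^3 + 6*g^2 + 11*g + 6)/(g^2 - 8*g + 15)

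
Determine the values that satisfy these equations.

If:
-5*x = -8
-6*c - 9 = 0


Then:
c = -3/2
x = 8/5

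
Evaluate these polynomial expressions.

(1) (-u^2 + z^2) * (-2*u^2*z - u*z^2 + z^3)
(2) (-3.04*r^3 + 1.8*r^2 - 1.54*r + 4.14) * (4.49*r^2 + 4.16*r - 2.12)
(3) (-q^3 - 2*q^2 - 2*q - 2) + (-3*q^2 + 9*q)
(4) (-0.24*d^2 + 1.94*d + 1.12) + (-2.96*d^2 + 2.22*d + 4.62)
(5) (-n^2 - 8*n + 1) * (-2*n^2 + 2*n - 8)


(1) = 2*u^4*z + u^3*z^2 - 3*u^2*z^3 - u*z^4 + z^5
(2) = -13.6496*r^5 - 4.5644*r^4 + 7.0182*r^3 + 8.3662*r^2 + 20.4872*r - 8.7768
(3) = -q^3 - 5*q^2 + 7*q - 2
(4) = -3.2*d^2 + 4.16*d + 5.74
(5) = 2*n^4 + 14*n^3 - 10*n^2 + 66*n - 8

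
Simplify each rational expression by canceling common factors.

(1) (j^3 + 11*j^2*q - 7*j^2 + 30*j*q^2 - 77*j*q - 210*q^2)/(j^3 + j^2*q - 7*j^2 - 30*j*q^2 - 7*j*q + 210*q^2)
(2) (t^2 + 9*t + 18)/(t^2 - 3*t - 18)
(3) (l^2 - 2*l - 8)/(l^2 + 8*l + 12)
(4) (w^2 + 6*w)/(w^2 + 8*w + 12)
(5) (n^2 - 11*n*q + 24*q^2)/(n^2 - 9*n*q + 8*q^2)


(1) = (-j - 5*q)/(-j + 5*q)
(2) = (t + 6)/(t - 6)
(3) = (l - 4)/(l + 6)
(4) = w/(w + 2)
(5) = (-n + 3*q)/(-n + q)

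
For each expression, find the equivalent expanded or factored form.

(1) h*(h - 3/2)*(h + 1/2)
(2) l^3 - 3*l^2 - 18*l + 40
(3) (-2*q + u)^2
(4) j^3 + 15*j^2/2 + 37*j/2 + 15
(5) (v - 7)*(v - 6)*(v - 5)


(1) = h^3 - h^2 - 3*h/4
(2) = (l - 5)*(l - 2)*(l + 4)
(3) = 4*q^2 - 4*q*u + u^2
(4) = (j + 2)*(j + 5/2)*(j + 3)
(5) = v^3 - 18*v^2 + 107*v - 210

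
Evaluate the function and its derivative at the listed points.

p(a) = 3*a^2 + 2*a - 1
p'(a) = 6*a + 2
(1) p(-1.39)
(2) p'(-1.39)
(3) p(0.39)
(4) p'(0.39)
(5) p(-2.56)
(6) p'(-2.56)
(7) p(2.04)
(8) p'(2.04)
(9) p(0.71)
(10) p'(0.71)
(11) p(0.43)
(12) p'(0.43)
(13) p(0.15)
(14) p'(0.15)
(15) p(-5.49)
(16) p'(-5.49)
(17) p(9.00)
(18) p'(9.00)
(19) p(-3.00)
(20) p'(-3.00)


(1) = 2.02
(2) = -6.34
(3) = 0.24
(4) = 4.34
(5) = 13.54
(6) = -13.36
(7) = 15.56
(8) = 14.24
(9) = 1.93
(10) = 6.26
(11) = 0.41
(12) = 4.58
(13) = -0.63
(14) = 2.90
(15) = 78.44
(16) = -30.94
(17) = 260.00
(18) = 56.00
(19) = 20.00
(20) = -16.00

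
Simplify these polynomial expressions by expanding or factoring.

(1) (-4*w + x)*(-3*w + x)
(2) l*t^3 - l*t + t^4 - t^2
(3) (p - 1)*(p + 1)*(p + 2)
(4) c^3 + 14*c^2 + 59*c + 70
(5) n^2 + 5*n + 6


(1) = 12*w^2 - 7*w*x + x^2
(2) = t*(l + t)*(t - 1)*(t + 1)
(3) = p^3 + 2*p^2 - p - 2
(4) = (c + 2)*(c + 5)*(c + 7)
(5) = (n + 2)*(n + 3)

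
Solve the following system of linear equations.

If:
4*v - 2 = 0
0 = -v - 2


Then:
No Solution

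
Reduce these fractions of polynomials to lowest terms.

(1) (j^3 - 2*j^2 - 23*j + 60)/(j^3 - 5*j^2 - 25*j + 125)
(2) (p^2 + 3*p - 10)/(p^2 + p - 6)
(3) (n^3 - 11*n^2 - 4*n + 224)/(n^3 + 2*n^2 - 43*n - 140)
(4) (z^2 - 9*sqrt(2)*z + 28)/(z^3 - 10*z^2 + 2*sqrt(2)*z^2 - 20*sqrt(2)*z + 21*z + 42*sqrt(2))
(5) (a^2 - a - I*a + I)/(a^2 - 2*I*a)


(1) = (j^2 - 7*j + 12)/(j^2 - 10*j + 25)
(2) = (p + 5)/(p + 3)
(3) = (n - 8)/(n + 5)
(4) = (z^2 - 9*sqrt(2)*z + 28)/(z^3 + z^2*(-10 + 2*sqrt(2)) + z*(21 - 20*sqrt(2)) + 42*sqrt(2))
(5) = (a^2 + a*(-1 - I) + I)/(a^2 - 2*I*a)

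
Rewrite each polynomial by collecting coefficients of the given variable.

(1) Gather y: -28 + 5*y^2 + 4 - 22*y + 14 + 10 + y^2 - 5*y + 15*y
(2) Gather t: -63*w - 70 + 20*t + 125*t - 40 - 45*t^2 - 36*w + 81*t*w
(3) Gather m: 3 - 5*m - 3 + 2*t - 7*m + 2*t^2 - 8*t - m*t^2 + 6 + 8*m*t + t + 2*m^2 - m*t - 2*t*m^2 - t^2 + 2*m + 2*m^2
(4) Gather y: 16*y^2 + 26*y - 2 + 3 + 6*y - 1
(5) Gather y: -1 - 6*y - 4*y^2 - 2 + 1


(1) = 6*y^2 - 12*y
(2) = -45*t^2 + t*(81*w + 145) - 99*w - 110
(3) = m^2*(4 - 2*t) + m*(-t^2 + 7*t - 10) + t^2 - 5*t + 6
(4) = 16*y^2 + 32*y
(5) = -4*y^2 - 6*y - 2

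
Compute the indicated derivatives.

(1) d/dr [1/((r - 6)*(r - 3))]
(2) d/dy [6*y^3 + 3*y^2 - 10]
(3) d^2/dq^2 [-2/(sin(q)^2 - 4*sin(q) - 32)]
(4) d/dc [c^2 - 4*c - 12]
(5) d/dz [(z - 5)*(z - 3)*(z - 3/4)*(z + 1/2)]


(1) = (9 - 2*r)/(r^4 - 18*r^3 + 117*r^2 - 324*r + 324)
(2) = 6*y*(3*y + 1)
(3) = 4*(2*sin(q)^4 - 6*sin(q)^3 + 69*sin(q)^2 - 52*sin(q) - 48)/((sin(q) - 8)^3*(sin(q) + 4)^3)
(4) = 2*c - 4
(5) = 4*z^3 - 99*z^2/4 + 133*z/4 - 3/4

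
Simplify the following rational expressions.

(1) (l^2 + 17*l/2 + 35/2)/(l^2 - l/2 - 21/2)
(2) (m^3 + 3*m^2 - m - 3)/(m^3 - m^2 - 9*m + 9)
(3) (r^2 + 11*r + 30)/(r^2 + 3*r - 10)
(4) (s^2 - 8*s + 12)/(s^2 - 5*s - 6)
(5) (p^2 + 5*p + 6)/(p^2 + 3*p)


(1) = (2*l^2 + 17*l + 35)/(2*l^2 - l - 21)
(2) = (m + 1)/(m - 3)
(3) = (r + 6)/(r - 2)
(4) = (s - 2)/(s + 1)
(5) = (p + 2)/p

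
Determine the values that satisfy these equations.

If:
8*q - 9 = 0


Then:
q = 9/8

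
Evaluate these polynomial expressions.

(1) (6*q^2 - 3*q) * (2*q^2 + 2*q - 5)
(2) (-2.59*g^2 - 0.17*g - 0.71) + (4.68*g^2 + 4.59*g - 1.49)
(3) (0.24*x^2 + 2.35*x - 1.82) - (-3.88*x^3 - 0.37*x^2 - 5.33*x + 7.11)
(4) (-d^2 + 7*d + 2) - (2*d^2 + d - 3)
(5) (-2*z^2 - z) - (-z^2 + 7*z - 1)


(1) = 12*q^4 + 6*q^3 - 36*q^2 + 15*q
(2) = 2.09*g^2 + 4.42*g - 2.2
(3) = 3.88*x^3 + 0.61*x^2 + 7.68*x - 8.93
(4) = -3*d^2 + 6*d + 5
(5) = -z^2 - 8*z + 1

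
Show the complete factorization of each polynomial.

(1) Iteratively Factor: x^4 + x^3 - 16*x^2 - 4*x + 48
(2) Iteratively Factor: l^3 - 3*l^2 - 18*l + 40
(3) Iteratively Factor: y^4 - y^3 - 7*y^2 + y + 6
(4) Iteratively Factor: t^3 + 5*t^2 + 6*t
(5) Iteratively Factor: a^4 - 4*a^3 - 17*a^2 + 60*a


(1) = (x + 2)*(x^3 - x^2 - 14*x + 24) = (x - 3)*(x + 2)*(x^2 + 2*x - 8) = (x - 3)*(x + 2)*(x + 4)*(x - 2)
(2) = (l - 5)*(l^2 + 2*l - 8) = (l - 5)*(l - 2)*(l + 4)
(3) = (y - 3)*(y^3 + 2*y^2 - y - 2) = (y - 3)*(y + 1)*(y^2 + y - 2) = (y - 3)*(y + 1)*(y + 2)*(y - 1)
(4) = (t + 2)*(t^2 + 3*t) = (t + 2)*(t + 3)*(t)
(5) = (a + 4)*(a^3 - 8*a^2 + 15*a) = (a - 3)*(a + 4)*(a^2 - 5*a) = (a - 5)*(a - 3)*(a + 4)*(a)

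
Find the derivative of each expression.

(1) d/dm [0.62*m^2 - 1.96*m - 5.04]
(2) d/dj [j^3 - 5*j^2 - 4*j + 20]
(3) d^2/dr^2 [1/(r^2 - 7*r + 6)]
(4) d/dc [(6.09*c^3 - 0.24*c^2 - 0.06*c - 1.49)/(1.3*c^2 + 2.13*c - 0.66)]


(1) = 1.24*m - 1.96
(2) = 3*j^2 - 10*j - 4
(3) = 2*(-r^2 + 7*r + (2*r - 7)^2 - 6)/(r^2 - 7*r + 6)^3
(4) = (7.917*c^4 + 25.9434*c^3 - 12.4914*c^2 + 4.1908*c + 3.2133)/(1.69*c^4 + 5.538*c^3 + 2.8209*c^2 - 2.8116*c + 0.4356)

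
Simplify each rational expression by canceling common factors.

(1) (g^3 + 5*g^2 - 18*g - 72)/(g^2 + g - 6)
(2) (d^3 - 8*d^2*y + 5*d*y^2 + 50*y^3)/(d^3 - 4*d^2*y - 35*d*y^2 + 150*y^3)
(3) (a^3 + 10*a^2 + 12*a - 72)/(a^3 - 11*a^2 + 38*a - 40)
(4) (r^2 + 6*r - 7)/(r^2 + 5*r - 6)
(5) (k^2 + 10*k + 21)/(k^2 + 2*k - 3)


(1) = (g^2 + 2*g - 24)/(g - 2)
(2) = (d + 2*y)/(d + 6*y)
(3) = (a^2 + 12*a + 36)/(a^2 - 9*a + 20)
(4) = (r + 7)/(r + 6)
(5) = (k + 7)/(k - 1)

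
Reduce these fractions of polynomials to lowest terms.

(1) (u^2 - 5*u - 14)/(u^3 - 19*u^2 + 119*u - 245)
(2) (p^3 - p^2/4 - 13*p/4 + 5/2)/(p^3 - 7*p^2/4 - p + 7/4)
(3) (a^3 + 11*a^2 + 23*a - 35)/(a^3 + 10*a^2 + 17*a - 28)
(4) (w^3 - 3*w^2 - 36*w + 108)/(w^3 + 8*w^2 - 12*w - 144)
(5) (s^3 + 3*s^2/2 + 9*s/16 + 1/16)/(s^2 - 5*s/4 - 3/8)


(1) = (u + 2)/(u^2 - 12*u + 35)
(2) = (4*p^2 + 3*p - 10)/(4*p^2 - 3*p - 7)
(3) = (a + 5)/(a + 4)
(4) = (w^2 - 9*w + 18)/(w^2 + 2*w - 24)
(5) = (4*s^2 + 5*s + 1)/(4*s - 6)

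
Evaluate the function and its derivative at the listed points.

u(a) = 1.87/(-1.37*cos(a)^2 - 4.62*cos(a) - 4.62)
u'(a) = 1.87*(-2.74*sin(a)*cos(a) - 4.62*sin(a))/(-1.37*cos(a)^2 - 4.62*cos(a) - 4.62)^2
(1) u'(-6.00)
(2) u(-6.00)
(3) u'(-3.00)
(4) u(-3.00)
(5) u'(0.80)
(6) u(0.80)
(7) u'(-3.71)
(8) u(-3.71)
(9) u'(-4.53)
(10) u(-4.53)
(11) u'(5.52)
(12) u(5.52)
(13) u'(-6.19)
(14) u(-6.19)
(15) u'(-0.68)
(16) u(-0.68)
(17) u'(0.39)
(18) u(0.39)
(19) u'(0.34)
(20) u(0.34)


(1) = -0.04
(2) = -0.18
(3) = 0.26
(4) = -1.35
(5) = -0.12
(6) = -0.22
(7) = -0.81
(8) = -1.10
(9) = -0.52
(10) = -0.49
(11) = 0.11
(12) = -0.22
(13) = -0.01
(14) = -0.18
(15) = 0.10
(16) = -0.21
(17) = -0.05
(18) = -0.19
(19) = -0.04
(20) = -0.18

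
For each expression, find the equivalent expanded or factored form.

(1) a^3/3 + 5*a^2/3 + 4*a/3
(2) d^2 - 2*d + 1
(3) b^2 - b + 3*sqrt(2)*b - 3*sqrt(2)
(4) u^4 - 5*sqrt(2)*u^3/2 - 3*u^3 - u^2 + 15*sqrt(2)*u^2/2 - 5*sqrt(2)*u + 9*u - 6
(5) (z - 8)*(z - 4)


(1) = a*(a/3 + 1/3)*(a + 4)
(2) = (d - 1)^2
(3) = (b - 1)*(b + 3*sqrt(2))
(4) = (u - 2)*(u - 1)*(u - 3*sqrt(2))*(u + sqrt(2)/2)
(5) = z^2 - 12*z + 32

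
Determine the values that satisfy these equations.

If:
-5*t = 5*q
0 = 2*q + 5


Then:
q = -5/2
t = 5/2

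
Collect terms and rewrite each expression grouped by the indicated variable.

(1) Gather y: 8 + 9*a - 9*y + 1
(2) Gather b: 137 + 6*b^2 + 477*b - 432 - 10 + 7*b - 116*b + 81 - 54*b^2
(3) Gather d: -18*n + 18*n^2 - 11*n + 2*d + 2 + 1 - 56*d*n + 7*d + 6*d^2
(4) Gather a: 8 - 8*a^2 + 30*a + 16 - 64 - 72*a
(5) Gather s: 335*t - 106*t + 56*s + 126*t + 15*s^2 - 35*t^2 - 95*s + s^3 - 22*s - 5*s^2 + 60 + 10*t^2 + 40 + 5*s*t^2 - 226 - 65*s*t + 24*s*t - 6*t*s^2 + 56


(1) = 9*a - 9*y + 9
(2) = -48*b^2 + 368*b - 224
(3) = 6*d^2 + d*(9 - 56*n) + 18*n^2 - 29*n + 3
(4) = -8*a^2 - 42*a - 40
(5) = s^3 + s^2*(10 - 6*t) + s*(5*t^2 - 41*t - 61) - 25*t^2 + 355*t - 70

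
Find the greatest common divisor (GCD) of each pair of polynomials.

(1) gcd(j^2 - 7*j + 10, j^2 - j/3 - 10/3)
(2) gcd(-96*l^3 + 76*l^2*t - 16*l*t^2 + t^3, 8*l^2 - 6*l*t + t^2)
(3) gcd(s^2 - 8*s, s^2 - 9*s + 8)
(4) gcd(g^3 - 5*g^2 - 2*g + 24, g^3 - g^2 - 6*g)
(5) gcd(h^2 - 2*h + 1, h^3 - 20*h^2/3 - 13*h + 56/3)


(1) = j - 2
(2) = -2*l + t
(3) = s - 8
(4) = gcd((g - 4)*(g - 3)*(g + 2), g*(g - 3)*(g + 2)) = g^2 - g - 6
(5) = h - 1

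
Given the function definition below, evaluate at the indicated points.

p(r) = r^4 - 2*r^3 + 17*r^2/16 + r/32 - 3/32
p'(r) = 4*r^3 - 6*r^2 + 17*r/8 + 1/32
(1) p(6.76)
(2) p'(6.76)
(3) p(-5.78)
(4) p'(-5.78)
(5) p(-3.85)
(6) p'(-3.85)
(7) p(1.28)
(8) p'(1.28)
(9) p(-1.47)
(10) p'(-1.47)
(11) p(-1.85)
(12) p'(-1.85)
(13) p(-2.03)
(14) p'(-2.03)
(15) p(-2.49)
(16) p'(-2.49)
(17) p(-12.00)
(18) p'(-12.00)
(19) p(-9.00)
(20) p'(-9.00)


(1) = 1519.11
(2) = 975.87
(3) = 1537.54
(4) = -985.10
(5) = 349.37
(6) = -325.35
(7) = 0.18
(8) = 1.31
(9) = 13.18
(10) = -28.76
(11) = 27.86
(12) = -49.76
(13) = 37.93
(14) = -62.47
(15) = 75.73
(16) = -104.21
(17) = 24344.53
(18) = -7801.47
(19) = 8104.69
(20) = -3421.09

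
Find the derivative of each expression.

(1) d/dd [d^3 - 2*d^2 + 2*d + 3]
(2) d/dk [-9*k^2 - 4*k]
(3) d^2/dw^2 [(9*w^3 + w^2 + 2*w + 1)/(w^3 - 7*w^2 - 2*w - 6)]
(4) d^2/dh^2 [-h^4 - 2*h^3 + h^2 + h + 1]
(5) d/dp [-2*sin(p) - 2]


(1) = 3*d^2 - 4*d + 2
(2) = -18*k - 4
(3) = 2*(64*w^6 + 60*w^5 + 294*w^4 - 268*w^3 + 411*w^2 + 780*w - 26)/(w^9 - 21*w^8 + 141*w^7 - 277*w^6 - 30*w^5 - 894*w^4 - 404*w^3 - 828*w^2 - 216*w - 216)
(4) = -12*h^2 - 12*h + 2
(5) = -2*cos(p)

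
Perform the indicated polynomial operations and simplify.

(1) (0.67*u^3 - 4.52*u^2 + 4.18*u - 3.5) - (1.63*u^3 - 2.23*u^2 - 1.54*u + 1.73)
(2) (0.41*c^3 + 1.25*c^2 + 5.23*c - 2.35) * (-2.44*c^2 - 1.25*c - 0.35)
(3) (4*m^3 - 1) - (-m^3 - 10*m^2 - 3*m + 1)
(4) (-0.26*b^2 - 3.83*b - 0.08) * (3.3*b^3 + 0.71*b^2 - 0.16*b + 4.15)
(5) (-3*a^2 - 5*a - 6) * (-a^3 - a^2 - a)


(1) = -0.96*u^3 - 2.29*u^2 + 5.72*u - 5.23
(2) = -1.0004*c^5 - 3.5625*c^4 - 14.4672*c^3 - 1.241*c^2 + 1.107*c + 0.8225
(3) = 5*m^3 + 10*m^2 + 3*m - 2
(4) = -0.858*b^5 - 12.8236*b^4 - 2.9417*b^3 - 0.523*b^2 - 15.8817*b - 0.332
(5) = 3*a^5 + 8*a^4 + 14*a^3 + 11*a^2 + 6*a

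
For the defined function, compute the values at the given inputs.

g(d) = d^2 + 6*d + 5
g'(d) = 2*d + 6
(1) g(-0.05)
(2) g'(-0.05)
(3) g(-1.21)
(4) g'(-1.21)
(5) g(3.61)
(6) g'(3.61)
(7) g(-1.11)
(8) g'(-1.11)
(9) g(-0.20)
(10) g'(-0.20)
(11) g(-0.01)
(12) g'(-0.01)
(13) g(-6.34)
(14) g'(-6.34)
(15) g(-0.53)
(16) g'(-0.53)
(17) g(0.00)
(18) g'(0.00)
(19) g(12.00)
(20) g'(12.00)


(1) = 4.70
(2) = 5.90
(3) = -0.80
(4) = 3.58
(5) = 39.69
(6) = 13.22
(7) = -0.43
(8) = 3.78
(9) = 3.84
(10) = 5.60
(11) = 4.94
(12) = 5.98
(13) = 7.16
(14) = -6.68
(15) = 2.10
(16) = 4.94
(17) = 5.00
(18) = 6.00
(19) = 221.00
(20) = 30.00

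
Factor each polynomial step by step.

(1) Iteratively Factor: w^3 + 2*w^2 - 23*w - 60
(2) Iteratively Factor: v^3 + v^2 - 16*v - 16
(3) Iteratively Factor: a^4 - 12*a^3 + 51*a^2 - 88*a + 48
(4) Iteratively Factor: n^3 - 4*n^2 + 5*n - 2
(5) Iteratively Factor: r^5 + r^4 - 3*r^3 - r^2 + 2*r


(1) = (w + 3)*(w^2 - w - 20) = (w - 5)*(w + 3)*(w + 4)
(2) = (v - 4)*(v^2 + 5*v + 4) = (v - 4)*(v + 1)*(v + 4)
(3) = (a - 3)*(a^3 - 9*a^2 + 24*a - 16) = (a - 4)*(a - 3)*(a^2 - 5*a + 4) = (a - 4)^2*(a - 3)*(a - 1)
(4) = (n - 1)*(n^2 - 3*n + 2) = (n - 1)^2*(n - 2)
(5) = (r - 1)*(r^4 + 2*r^3 - r^2 - 2*r) = (r - 1)^2*(r^3 + 3*r^2 + 2*r) = (r - 1)^2*(r + 2)*(r^2 + r) = (r - 1)^2*(r + 1)*(r + 2)*(r)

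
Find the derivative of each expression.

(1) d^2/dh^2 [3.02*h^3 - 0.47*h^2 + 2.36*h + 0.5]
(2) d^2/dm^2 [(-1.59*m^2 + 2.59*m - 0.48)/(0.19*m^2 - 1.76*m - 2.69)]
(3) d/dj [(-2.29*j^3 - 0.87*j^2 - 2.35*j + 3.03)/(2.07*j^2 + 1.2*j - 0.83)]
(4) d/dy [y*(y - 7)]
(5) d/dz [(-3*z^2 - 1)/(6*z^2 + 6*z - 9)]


(1) = 18.12*h - 0.94
(2) = (-0.876394*m^3 - 4.979862*m^2 + 8.905566*m - 50.999342)/(0.006859*m^6 - 0.190608*m^5 + 1.474305*m^4 - 0.05456*m^3 - 20.873055*m^2 - 38.206608*m - 19.465109)
(3) = (-4.7403*j^4 - 5.496*j^3 + 9.5226*j^2 - 11.1*j - 1.6855)/(4.2849*j^4 + 4.968*j^3 - 1.9962*j^2 - 1.992*j + 0.6889)
(4) = 2*y - 7
(5) = 2*(-3*z^2 + 11*z + 1)/(3*(4*z^4 + 8*z^3 - 8*z^2 - 12*z + 9))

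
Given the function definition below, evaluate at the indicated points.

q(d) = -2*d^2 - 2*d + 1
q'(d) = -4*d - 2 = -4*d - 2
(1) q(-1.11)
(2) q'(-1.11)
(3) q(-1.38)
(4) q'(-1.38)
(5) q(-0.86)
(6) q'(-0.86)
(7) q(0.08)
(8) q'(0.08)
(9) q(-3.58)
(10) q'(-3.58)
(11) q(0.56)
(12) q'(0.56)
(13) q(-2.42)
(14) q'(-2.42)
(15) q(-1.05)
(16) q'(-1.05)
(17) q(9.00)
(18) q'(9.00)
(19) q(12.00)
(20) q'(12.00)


(1) = 0.76
(2) = 2.44
(3) = -0.05
(4) = 3.52
(5) = 1.24
(6) = 1.44
(7) = 0.83
(8) = -2.32
(9) = -17.47
(10) = 12.32
(11) = -0.75
(12) = -4.24
(13) = -5.87
(14) = 7.68
(15) = 0.90
(16) = 2.20
(17) = -179.00
(18) = -38.00
(19) = -311.00
(20) = -50.00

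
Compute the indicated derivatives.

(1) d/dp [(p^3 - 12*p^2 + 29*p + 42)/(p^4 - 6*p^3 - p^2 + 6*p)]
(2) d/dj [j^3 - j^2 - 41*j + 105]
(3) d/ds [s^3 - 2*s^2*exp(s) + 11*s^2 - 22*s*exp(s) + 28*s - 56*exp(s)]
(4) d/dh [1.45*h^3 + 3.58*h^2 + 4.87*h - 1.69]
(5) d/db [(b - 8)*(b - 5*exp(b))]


(1) = (-p^2 + 14*p - 7)/(p^2*(p^2 - 2*p + 1))
(2) = 3*j^2 - 2*j - 41
(3) = -2*s^2*exp(s) + 3*s^2 - 26*s*exp(s) + 22*s - 78*exp(s) + 28
(4) = 4.35*h^2 + 7.16*h + 4.87
(5) = b - (b - 8)*(5*exp(b) - 1) - 5*exp(b)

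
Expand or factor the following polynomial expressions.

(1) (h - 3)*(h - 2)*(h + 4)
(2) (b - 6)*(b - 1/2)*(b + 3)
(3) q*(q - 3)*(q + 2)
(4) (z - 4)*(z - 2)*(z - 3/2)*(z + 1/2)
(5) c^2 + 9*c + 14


(1) = h^3 - h^2 - 14*h + 24
(2) = b^3 - 7*b^2/2 - 33*b/2 + 9
(3) = q^3 - q^2 - 6*q
(4) = z^4 - 7*z^3 + 53*z^2/4 - 7*z/2 - 6
(5) = (c + 2)*(c + 7)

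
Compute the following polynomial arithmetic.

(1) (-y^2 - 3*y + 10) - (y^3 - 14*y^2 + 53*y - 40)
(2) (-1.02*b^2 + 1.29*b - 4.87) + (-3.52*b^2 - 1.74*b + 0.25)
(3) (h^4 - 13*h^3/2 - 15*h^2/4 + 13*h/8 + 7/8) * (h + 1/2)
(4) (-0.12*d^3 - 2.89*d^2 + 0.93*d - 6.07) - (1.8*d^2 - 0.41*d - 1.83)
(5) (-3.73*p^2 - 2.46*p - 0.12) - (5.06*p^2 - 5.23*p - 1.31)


(1) = -y^3 + 13*y^2 - 56*y + 50
(2) = -4.54*b^2 - 0.45*b - 4.62
(3) = h^5 - 6*h^4 - 7*h^3 - h^2/4 + 27*h/16 + 7/16
(4) = -0.12*d^3 - 4.69*d^2 + 1.34*d - 4.24
(5) = -8.79*p^2 + 2.77*p + 1.19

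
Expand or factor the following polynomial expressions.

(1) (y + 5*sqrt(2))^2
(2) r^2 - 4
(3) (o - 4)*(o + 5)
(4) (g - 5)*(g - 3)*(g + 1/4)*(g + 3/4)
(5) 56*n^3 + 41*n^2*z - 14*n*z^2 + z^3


(1) = y^2 + 10*sqrt(2)*y + 50
(2) = (r - 2)*(r + 2)
(3) = o^2 + o - 20
(4) = g^4 - 7*g^3 + 115*g^2/16 + 27*g/2 + 45/16
(5) = (-8*n + z)*(-7*n + z)*(n + z)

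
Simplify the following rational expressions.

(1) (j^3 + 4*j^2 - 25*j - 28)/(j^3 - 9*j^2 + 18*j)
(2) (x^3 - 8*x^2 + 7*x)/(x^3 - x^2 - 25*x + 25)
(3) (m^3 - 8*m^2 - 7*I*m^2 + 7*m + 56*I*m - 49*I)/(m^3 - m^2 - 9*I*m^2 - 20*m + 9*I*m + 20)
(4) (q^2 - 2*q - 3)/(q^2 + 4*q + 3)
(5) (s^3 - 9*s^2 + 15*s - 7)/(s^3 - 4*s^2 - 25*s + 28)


(1) = (j^3 + 4*j^2 - 25*j - 28)/(j^3 - 9*j^2 + 18*j)
(2) = (x^2 - 7*x)/(x^2 - 25)
(3) = (m^2 + m*(-7 - 7*I) + 49*I)/(m^2 - 9*I*m - 20)
(4) = (q - 3)/(q + 3)
(5) = (s - 1)/(s + 4)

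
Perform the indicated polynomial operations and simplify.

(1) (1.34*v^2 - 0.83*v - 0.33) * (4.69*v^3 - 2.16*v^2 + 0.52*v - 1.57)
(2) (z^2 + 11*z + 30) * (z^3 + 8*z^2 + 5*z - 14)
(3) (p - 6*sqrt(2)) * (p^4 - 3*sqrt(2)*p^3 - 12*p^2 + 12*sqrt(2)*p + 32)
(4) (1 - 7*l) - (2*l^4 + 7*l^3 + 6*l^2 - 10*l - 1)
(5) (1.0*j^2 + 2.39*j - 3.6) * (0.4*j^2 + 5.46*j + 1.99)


(1) = 6.2846*v^5 - 6.7871*v^4 + 0.9419*v^3 - 1.8226*v^2 + 1.1315*v + 0.5181
(2) = z^5 + 19*z^4 + 123*z^3 + 281*z^2 - 4*z - 420
(3) = p^5 - 9*sqrt(2)*p^4 + 24*p^3 + 84*sqrt(2)*p^2 - 112*p - 192*sqrt(2)
(4) = -2*l^4 - 7*l^3 - 6*l^2 + 3*l + 2
(5) = 0.4*j^4 + 6.416*j^3 + 13.5994*j^2 - 14.8999*j - 7.164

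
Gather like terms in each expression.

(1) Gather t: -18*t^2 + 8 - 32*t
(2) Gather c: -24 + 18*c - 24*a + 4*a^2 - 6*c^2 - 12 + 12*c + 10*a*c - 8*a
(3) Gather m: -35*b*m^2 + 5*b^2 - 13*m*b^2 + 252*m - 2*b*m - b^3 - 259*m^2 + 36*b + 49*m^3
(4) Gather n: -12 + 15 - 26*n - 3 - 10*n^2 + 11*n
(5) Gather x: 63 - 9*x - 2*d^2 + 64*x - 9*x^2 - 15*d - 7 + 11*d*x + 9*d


(1) = -18*t^2 - 32*t + 8
(2) = 4*a^2 - 32*a - 6*c^2 + c*(10*a + 30) - 36
(3) = -b^3 + 5*b^2 + 36*b + 49*m^3 + m^2*(-35*b - 259) + m*(-13*b^2 - 2*b + 252)
(4) = -10*n^2 - 15*n
(5) = -2*d^2 - 6*d - 9*x^2 + x*(11*d + 55) + 56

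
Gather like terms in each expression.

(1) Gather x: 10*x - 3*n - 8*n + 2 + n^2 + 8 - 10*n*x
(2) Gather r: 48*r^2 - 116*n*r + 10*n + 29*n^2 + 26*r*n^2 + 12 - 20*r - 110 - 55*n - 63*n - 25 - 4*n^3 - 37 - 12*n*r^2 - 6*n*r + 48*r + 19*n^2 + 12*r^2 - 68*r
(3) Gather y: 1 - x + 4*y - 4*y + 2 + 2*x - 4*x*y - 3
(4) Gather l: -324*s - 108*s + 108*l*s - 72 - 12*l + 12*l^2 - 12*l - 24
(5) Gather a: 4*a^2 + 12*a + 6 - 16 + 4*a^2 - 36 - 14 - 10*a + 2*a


(1) = n^2 - 11*n + x*(10 - 10*n) + 10
(2) = -4*n^3 + 48*n^2 - 108*n + r^2*(60 - 12*n) + r*(26*n^2 - 122*n - 40) - 160
(3) = -4*x*y + x
(4) = 12*l^2 + l*(108*s - 24) - 432*s - 96
(5) = 8*a^2 + 4*a - 60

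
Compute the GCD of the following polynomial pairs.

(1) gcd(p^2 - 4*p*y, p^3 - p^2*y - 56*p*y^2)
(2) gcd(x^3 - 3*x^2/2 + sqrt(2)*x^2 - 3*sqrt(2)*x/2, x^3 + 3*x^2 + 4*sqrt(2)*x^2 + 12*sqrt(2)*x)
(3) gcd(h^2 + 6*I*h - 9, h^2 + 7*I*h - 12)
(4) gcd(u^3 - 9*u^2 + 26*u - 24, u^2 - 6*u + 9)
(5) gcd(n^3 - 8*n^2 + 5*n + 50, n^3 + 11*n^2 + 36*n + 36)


(1) = p
(2) = gcd(x*(x - 3/2)*(x + sqrt(2)), x*(x + 3)*(x + 4*sqrt(2))) = x
(3) = gcd((h + 3*I)^2, (h + 3*I)*(h + 4*I)) = h + 3*I
(4) = gcd((u - 4)*(u - 3)*(u - 2), (u - 3)^2) = u - 3
(5) = gcd((n - 5)^2*(n + 2), (n + 2)*(n + 3)*(n + 6)) = n + 2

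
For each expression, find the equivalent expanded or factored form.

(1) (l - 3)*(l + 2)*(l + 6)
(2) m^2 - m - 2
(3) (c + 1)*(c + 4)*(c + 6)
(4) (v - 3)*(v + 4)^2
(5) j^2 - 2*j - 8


(1) = l^3 + 5*l^2 - 12*l - 36
(2) = (m - 2)*(m + 1)
(3) = c^3 + 11*c^2 + 34*c + 24
(4) = v^3 + 5*v^2 - 8*v - 48
(5) = (j - 4)*(j + 2)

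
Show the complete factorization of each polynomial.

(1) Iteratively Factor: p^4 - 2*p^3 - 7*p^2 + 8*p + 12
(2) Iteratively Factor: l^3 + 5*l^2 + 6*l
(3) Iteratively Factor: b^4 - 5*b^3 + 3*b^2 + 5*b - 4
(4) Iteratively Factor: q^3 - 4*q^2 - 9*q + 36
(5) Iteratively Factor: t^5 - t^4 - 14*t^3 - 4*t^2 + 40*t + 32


(1) = (p + 1)*(p^3 - 3*p^2 - 4*p + 12) = (p - 2)*(p + 1)*(p^2 - p - 6) = (p - 3)*(p - 2)*(p + 1)*(p + 2)
(2) = (l + 3)*(l^2 + 2*l) = l*(l + 3)*(l + 2)
(3) = (b - 4)*(b^3 - b^2 - b + 1) = (b - 4)*(b - 1)*(b^2 - 1) = (b - 4)*(b - 1)*(b + 1)*(b - 1)
(4) = (q - 3)*(q^2 - q - 12) = (q - 3)*(q + 3)*(q - 4)
(5) = (t + 2)*(t^4 - 3*t^3 - 8*t^2 + 12*t + 16) = (t - 4)*(t + 2)*(t^3 + t^2 - 4*t - 4) = (t - 4)*(t + 1)*(t + 2)*(t^2 - 4) = (t - 4)*(t + 1)*(t + 2)^2*(t - 2)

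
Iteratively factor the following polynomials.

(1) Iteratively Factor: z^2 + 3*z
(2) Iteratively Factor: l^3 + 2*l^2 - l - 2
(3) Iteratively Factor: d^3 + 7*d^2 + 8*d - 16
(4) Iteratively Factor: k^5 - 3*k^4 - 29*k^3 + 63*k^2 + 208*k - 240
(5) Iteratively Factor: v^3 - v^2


(1) = (z)*(z + 3)
(2) = (l + 2)*(l^2 - 1) = (l + 1)*(l + 2)*(l - 1)
(3) = (d + 4)*(d^2 + 3*d - 4) = (d - 1)*(d + 4)*(d + 4)
(4) = (k - 5)*(k^4 + 2*k^3 - 19*k^2 - 32*k + 48) = (k - 5)*(k + 3)*(k^3 - k^2 - 16*k + 16) = (k - 5)*(k - 1)*(k + 3)*(k^2 - 16) = (k - 5)*(k - 1)*(k + 3)*(k + 4)*(k - 4)
(5) = (v)*(v^2 - v) = v*(v - 1)*(v)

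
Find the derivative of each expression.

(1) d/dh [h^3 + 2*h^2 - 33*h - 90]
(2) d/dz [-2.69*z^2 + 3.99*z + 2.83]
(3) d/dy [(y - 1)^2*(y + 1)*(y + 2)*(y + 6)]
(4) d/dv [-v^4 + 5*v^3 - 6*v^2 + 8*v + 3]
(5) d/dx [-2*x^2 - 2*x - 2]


(1) = 3*h^2 + 4*h - 33
(2) = 3.99 - 5.38*z
(3) = 5*y^4 + 28*y^3 + 9*y^2 - 38*y - 4
(4) = -4*v^3 + 15*v^2 - 12*v + 8
(5) = -4*x - 2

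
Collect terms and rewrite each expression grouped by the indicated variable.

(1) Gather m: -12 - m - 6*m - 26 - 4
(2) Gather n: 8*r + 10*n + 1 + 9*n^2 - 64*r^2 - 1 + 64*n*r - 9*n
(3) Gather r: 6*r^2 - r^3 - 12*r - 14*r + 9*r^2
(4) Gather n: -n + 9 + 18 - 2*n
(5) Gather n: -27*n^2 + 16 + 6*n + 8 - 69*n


(1) = -7*m - 42
(2) = 9*n^2 + n*(64*r + 1) - 64*r^2 + 8*r
(3) = -r^3 + 15*r^2 - 26*r
(4) = 27 - 3*n
(5) = -27*n^2 - 63*n + 24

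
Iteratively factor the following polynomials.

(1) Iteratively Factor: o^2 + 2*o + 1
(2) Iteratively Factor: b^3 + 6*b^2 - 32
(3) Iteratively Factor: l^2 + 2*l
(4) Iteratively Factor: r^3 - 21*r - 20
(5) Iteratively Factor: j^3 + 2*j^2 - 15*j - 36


(1) = (o + 1)*(o + 1)
(2) = (b + 4)*(b^2 + 2*b - 8) = (b - 2)*(b + 4)*(b + 4)
(3) = (l)*(l + 2)
(4) = (r - 5)*(r^2 + 5*r + 4) = (r - 5)*(r + 1)*(r + 4)
(5) = (j + 3)*(j^2 - j - 12) = (j - 4)*(j + 3)*(j + 3)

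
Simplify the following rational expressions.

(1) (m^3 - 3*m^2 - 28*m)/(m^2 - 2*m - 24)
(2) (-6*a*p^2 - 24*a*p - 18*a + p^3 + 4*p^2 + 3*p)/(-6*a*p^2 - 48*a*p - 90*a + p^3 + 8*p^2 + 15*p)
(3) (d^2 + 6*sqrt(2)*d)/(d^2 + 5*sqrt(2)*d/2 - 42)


(1) = (m^2 - 7*m)/(m - 6)
(2) = (p + 1)/(p + 5)
(3) = 2*d/(2*d - 7*sqrt(2))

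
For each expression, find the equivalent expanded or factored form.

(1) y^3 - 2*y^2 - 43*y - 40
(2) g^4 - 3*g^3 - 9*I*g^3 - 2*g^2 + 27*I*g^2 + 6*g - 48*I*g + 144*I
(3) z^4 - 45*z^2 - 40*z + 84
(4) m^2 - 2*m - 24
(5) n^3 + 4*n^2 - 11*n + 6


(1) = (y - 8)*(y + 1)*(y + 5)
(2) = (g - 3)*(g - 8*I)*(g - 3*I)*(g + 2*I)
(3) = (z - 7)*(z - 1)*(z + 2)*(z + 6)
(4) = (m - 6)*(m + 4)
(5) = (n - 1)^2*(n + 6)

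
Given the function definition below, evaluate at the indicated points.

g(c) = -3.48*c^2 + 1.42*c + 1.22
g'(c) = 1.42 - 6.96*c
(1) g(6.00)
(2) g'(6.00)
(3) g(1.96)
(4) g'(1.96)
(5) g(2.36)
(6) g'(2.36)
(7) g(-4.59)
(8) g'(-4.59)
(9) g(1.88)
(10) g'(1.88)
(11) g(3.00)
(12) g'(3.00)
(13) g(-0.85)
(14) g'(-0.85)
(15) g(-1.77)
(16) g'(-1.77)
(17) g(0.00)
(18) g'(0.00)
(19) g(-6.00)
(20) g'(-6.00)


(1) = -115.54
(2) = -40.34
(3) = -9.37
(4) = -12.22
(5) = -14.81
(6) = -15.01
(7) = -78.61
(8) = 33.37
(9) = -8.41
(10) = -11.66
(11) = -25.84
(12) = -19.46
(13) = -2.50
(14) = 7.34
(15) = -12.20
(16) = 13.74
(17) = 1.22
(18) = 1.42
(19) = -132.58
(20) = 43.18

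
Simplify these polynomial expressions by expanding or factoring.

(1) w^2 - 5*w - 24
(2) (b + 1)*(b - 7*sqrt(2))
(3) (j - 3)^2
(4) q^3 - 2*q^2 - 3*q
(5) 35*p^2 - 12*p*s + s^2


(1) = (w - 8)*(w + 3)
(2) = b^2 - 7*sqrt(2)*b + b - 7*sqrt(2)
(3) = j^2 - 6*j + 9
(4) = q*(q - 3)*(q + 1)
(5) = (-7*p + s)*(-5*p + s)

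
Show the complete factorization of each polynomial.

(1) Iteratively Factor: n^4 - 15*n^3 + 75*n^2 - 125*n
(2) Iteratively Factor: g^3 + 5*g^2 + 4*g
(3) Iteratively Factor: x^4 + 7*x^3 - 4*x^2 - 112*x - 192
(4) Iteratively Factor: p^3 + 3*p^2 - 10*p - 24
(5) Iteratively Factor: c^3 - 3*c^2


(1) = (n - 5)*(n^3 - 10*n^2 + 25*n) = (n - 5)^2*(n^2 - 5*n) = (n - 5)^3*(n)
(2) = (g + 1)*(g^2 + 4*g) = g*(g + 1)*(g + 4)
(3) = (x + 4)*(x^3 + 3*x^2 - 16*x - 48) = (x + 4)^2*(x^2 - x - 12) = (x - 4)*(x + 4)^2*(x + 3)
(4) = (p + 2)*(p^2 + p - 12) = (p - 3)*(p + 2)*(p + 4)
(5) = (c - 3)*(c^2) = c*(c - 3)*(c)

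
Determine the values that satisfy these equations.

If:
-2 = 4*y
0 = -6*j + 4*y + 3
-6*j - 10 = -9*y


Then:
No Solution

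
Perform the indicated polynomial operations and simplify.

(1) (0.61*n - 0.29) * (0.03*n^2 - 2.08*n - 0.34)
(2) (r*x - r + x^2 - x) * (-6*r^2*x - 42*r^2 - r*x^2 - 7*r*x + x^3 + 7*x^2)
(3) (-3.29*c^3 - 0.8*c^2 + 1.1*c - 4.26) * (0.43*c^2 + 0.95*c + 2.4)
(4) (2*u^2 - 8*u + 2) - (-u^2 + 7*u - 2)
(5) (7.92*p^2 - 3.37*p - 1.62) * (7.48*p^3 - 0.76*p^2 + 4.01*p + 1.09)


(1) = 0.0183*n^3 - 1.2775*n^2 + 0.3958*n + 0.0986
(2) = -6*r^3*x^2 - 36*r^3*x + 42*r^3 - 7*r^2*x^3 - 42*r^2*x^2 + 49*r^2*x + x^5 + 6*x^4 - 7*x^3
(3) = -1.4147*c^5 - 3.4695*c^4 - 8.183*c^3 - 2.7068*c^2 - 1.407*c - 10.224
(4) = 3*u^2 - 15*u + 4
(5) = 59.2416*p^5 - 31.2268*p^4 + 22.2028*p^3 - 3.6497*p^2 - 10.1695*p - 1.7658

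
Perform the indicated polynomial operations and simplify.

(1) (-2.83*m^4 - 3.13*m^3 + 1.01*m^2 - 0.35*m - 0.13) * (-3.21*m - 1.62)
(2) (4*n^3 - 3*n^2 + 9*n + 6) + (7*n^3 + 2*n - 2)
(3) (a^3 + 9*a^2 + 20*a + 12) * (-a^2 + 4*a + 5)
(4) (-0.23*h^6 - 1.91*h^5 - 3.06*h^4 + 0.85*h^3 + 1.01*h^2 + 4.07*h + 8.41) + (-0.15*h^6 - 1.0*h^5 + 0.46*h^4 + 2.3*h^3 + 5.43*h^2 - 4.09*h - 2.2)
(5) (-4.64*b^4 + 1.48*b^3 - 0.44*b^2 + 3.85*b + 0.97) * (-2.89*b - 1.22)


(1) = 9.0843*m^5 + 14.6319*m^4 + 1.8285*m^3 - 0.5127*m^2 + 0.9843*m + 0.2106
(2) = 11*n^3 - 3*n^2 + 11*n + 4
(3) = -a^5 - 5*a^4 + 21*a^3 + 113*a^2 + 148*a + 60
(4) = -0.38*h^6 - 2.91*h^5 - 2.6*h^4 + 3.15*h^3 + 6.44*h^2 - 0.02*h + 6.21
(5) = 13.4096*b^5 + 1.3836*b^4 - 0.534*b^3 - 10.5897*b^2 - 7.5003*b - 1.1834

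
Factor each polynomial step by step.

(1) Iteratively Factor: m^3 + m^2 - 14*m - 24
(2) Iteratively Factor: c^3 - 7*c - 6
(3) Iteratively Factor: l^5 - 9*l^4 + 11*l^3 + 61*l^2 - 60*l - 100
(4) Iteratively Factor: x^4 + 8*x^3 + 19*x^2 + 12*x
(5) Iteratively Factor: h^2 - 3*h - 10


(1) = (m - 4)*(m^2 + 5*m + 6) = (m - 4)*(m + 2)*(m + 3)
(2) = (c + 2)*(c^2 - 2*c - 3) = (c + 1)*(c + 2)*(c - 3)
(3) = (l - 2)*(l^4 - 7*l^3 - 3*l^2 + 55*l + 50) = (l - 5)*(l - 2)*(l^3 - 2*l^2 - 13*l - 10) = (l - 5)*(l - 2)*(l + 1)*(l^2 - 3*l - 10) = (l - 5)^2*(l - 2)*(l + 1)*(l + 2)
(4) = (x + 3)*(x^3 + 5*x^2 + 4*x) = (x + 1)*(x + 3)*(x^2 + 4*x) = (x + 1)*(x + 3)*(x + 4)*(x)
(5) = (h - 5)*(h + 2)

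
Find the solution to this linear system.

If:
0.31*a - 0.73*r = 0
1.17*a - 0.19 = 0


Then:
a = 0.16
r = 0.07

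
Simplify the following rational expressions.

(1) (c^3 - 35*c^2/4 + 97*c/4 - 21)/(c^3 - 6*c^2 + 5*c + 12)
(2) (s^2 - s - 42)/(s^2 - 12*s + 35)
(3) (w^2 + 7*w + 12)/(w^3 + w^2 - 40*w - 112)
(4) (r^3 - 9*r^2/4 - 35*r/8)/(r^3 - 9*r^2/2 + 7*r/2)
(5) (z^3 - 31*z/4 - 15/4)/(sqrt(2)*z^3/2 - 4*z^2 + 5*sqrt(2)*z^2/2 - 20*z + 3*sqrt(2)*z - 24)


(1) = (4*c - 7)/(4*c + 4)
(2) = (s + 6)/(s - 5)
(3) = (w + 3)/(w^2 - 3*w - 28)
(4) = (4*r + 5)/(4*r - 4)
(5) = (8*z^3 - 62*z - 30)/(4*sqrt(2)*z^3 + z^2*(-32 + 20*sqrt(2)) + z*(-160 + 24*sqrt(2)) - 192)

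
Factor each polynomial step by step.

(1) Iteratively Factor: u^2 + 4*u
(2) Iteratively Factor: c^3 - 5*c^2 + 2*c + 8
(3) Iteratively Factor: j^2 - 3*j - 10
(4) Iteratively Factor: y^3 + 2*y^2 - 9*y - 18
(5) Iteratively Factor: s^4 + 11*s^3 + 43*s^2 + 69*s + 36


(1) = (u + 4)*(u)
(2) = (c + 1)*(c^2 - 6*c + 8) = (c - 2)*(c + 1)*(c - 4)
(3) = (j - 5)*(j + 2)
(4) = (y + 2)*(y^2 - 9) = (y + 2)*(y + 3)*(y - 3)
(5) = (s + 3)*(s^3 + 8*s^2 + 19*s + 12) = (s + 1)*(s + 3)*(s^2 + 7*s + 12) = (s + 1)*(s + 3)*(s + 4)*(s + 3)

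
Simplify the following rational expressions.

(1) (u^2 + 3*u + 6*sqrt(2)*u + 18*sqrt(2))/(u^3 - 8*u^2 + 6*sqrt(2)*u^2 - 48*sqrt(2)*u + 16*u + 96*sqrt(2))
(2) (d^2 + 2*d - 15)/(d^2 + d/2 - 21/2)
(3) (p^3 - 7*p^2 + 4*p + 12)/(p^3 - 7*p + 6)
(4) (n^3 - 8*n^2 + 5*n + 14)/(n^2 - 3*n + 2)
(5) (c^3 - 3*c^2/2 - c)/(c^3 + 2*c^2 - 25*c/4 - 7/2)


(1) = (u + 3)/(u^2 - 8*u + 16)
(2) = (2*d + 10)/(2*d + 7)
(3) = (p^2 - 5*p - 6)/(p^2 + 2*p - 3)
(4) = (n^2 - 6*n - 7)/(n - 1)
(5) = 2*c/(2*c + 7)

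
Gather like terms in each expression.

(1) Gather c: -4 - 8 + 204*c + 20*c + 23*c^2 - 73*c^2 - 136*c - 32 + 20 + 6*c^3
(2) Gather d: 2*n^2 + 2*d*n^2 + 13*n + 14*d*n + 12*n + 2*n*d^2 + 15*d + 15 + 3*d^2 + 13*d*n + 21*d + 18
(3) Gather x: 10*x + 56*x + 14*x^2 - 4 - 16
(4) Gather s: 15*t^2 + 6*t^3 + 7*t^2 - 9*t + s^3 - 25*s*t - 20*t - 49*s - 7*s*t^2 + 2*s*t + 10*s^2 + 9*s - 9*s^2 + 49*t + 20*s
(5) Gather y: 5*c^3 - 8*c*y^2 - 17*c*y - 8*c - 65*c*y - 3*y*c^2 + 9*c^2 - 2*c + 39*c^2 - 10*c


(1) = 6*c^3 - 50*c^2 + 88*c - 24
(2) = d^2*(2*n + 3) + d*(2*n^2 + 27*n + 36) + 2*n^2 + 25*n + 33
(3) = 14*x^2 + 66*x - 20
(4) = s^3 + s^2 + s*(-7*t^2 - 23*t - 20) + 6*t^3 + 22*t^2 + 20*t
(5) = 5*c^3 + 48*c^2 - 8*c*y^2 - 20*c + y*(-3*c^2 - 82*c)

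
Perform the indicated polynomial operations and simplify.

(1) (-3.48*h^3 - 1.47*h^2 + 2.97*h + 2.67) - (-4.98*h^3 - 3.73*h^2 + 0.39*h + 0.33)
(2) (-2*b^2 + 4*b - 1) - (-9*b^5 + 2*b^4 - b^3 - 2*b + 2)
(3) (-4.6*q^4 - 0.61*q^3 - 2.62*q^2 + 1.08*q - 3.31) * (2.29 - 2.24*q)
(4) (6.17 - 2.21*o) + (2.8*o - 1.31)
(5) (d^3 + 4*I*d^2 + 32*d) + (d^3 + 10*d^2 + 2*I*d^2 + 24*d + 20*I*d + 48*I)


(1) = 1.5*h^3 + 2.26*h^2 + 2.58*h + 2.34
(2) = 9*b^5 - 2*b^4 + b^3 - 2*b^2 + 6*b - 3
(3) = 10.304*q^5 - 9.1676*q^4 + 4.4719*q^3 - 8.419*q^2 + 9.8876*q - 7.5799
(4) = 0.59*o + 4.86
(5) = 2*d^3 + 10*d^2 + 6*I*d^2 + 56*d + 20*I*d + 48*I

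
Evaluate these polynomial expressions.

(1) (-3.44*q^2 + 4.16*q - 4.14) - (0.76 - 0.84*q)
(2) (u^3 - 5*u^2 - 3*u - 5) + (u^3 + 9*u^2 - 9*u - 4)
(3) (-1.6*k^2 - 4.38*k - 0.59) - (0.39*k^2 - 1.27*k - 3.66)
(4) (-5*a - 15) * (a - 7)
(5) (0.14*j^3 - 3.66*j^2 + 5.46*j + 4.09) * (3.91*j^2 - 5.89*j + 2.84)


(1) = -3.44*q^2 + 5.0*q - 4.9
(2) = 2*u^3 + 4*u^2 - 12*u - 9
(3) = -1.99*k^2 - 3.11*k + 3.07
(4) = -5*a^2 + 20*a + 105
(5) = 0.5474*j^5 - 15.1352*j^4 + 43.3036*j^3 - 26.5619*j^2 - 8.5837*j + 11.6156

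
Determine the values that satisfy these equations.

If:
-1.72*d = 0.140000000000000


Then:
d = -0.08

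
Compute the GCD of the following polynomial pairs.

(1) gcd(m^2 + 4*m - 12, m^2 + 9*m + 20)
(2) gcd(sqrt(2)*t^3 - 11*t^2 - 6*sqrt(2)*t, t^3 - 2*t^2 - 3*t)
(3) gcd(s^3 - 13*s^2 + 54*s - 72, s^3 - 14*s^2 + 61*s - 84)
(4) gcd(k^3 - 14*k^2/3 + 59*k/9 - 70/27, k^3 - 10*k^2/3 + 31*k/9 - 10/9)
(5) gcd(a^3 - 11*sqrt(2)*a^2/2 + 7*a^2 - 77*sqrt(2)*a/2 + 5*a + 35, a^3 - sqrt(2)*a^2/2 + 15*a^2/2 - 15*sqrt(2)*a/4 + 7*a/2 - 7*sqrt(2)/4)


(1) = gcd((m - 2)*(m + 6), (m + 4)*(m + 5)) = 1
(2) = t
(3) = s^2 - 7*s + 12
(4) = gcd((k - 7/3)*(k - 5/3)*(k - 2/3), (k - 5/3)*(k - 1)*(k - 2/3)) = k^2 - 7*k/3 + 10/9
(5) = gcd((a + 7)*(a - 5*sqrt(2))*(a - sqrt(2)/2), (a + 1/2)*(a + 7)*(a - sqrt(2)/2)) = a^2 + a*(7 - sqrt(2)/2) - 7*sqrt(2)/2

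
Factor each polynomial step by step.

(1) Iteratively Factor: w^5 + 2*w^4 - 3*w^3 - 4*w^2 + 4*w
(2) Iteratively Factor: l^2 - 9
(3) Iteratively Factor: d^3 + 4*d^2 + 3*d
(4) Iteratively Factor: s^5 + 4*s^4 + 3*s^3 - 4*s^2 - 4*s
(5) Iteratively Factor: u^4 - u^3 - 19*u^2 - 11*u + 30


(1) = (w - 1)*(w^4 + 3*w^3 - 4*w) = (w - 1)*(w + 2)*(w^3 + w^2 - 2*w) = (w - 1)^2*(w + 2)*(w^2 + 2*w) = (w - 1)^2*(w + 2)^2*(w)
(2) = (l + 3)*(l - 3)
(3) = (d + 3)*(d^2 + d) = d*(d + 3)*(d + 1)
(4) = (s + 1)*(s^4 + 3*s^3 - 4*s) = (s + 1)*(s + 2)*(s^3 + s^2 - 2*s) = (s + 1)*(s + 2)^2*(s^2 - s) = s*(s + 1)*(s + 2)^2*(s - 1)
(5) = (u - 1)*(u^3 - 19*u - 30) = (u - 1)*(u + 2)*(u^2 - 2*u - 15) = (u - 1)*(u + 2)*(u + 3)*(u - 5)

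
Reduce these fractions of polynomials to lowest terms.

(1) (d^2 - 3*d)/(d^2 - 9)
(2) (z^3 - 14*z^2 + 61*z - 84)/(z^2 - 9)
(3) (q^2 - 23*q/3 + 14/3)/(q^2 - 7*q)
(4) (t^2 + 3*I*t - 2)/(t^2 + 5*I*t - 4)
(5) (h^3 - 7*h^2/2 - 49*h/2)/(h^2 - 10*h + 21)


(1) = d/(d + 3)
(2) = (z^2 - 11*z + 28)/(z + 3)
(3) = (3*q - 2)/(3*q)
(4) = (t + 2*I)/(t + 4*I)
(5) = (2*h^2 + 7*h)/(2*h - 6)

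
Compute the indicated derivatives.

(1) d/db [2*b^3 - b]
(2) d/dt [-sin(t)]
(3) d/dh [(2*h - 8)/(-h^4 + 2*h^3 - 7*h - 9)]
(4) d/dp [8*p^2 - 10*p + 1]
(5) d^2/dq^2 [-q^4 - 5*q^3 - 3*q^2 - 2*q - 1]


(1) = 6*b^2 - 1
(2) = -cos(t)
(3) = 2*(-h^4 + 2*h^3 - 7*h + (h - 4)*(4*h^3 - 6*h^2 + 7) - 9)/(h^4 - 2*h^3 + 7*h + 9)^2
(4) = 16*p - 10
(5) = -12*q^2 - 30*q - 6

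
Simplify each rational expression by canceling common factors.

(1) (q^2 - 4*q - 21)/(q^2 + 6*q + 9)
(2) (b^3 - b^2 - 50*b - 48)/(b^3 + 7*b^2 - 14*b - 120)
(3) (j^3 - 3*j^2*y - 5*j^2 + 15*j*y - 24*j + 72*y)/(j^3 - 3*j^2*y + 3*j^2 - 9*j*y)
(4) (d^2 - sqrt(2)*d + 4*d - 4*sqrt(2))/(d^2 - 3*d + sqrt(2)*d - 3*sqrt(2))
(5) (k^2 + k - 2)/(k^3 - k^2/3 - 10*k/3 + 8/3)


(1) = (q - 7)/(q + 3)
(2) = (b^2 - 7*b - 8)/(b^2 + b - 20)
(3) = (j - 8)/j
(4) = (d^2 + d*(4 - sqrt(2)) - 4*sqrt(2))/(d^2 + d*(-3 + sqrt(2)) - 3*sqrt(2))
(5) = 3/(3*k - 4)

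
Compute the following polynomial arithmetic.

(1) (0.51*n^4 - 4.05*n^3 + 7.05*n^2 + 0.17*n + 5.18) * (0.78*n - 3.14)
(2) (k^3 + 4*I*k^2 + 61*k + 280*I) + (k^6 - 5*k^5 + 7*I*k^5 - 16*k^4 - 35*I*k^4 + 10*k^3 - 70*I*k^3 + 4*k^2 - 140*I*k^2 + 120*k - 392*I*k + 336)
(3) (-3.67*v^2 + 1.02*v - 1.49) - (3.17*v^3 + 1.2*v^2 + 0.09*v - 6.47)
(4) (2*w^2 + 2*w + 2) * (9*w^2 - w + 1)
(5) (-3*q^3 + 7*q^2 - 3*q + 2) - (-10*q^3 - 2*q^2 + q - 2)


(1) = 0.3978*n^5 - 4.7604*n^4 + 18.216*n^3 - 22.0044*n^2 + 3.5066*n - 16.2652
(2) = k^6 - 5*k^5 + 7*I*k^5 - 16*k^4 - 35*I*k^4 + 11*k^3 - 70*I*k^3 + 4*k^2 - 136*I*k^2 + 181*k - 392*I*k + 336 + 280*I
(3) = -3.17*v^3 - 4.87*v^2 + 0.93*v + 4.98
(4) = 18*w^4 + 16*w^3 + 18*w^2 + 2
(5) = 7*q^3 + 9*q^2 - 4*q + 4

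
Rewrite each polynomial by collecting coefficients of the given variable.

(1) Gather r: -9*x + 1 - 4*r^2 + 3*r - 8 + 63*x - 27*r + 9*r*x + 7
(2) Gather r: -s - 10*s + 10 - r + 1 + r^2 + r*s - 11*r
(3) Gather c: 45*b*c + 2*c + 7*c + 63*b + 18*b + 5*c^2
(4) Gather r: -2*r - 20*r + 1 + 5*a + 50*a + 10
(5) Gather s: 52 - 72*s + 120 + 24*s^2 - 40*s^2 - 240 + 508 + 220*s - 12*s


(1) = -4*r^2 + r*(9*x - 24) + 54*x
(2) = r^2 + r*(s - 12) - 11*s + 11
(3) = 81*b + 5*c^2 + c*(45*b + 9)
(4) = 55*a - 22*r + 11
(5) = -16*s^2 + 136*s + 440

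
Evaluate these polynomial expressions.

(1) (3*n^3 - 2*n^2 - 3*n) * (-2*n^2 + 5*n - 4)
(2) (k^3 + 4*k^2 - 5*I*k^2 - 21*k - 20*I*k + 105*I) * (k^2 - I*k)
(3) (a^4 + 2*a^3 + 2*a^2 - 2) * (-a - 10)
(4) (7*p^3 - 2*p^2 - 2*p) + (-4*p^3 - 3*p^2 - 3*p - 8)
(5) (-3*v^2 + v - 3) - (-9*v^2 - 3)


(1) = -6*n^5 + 19*n^4 - 16*n^3 - 7*n^2 + 12*n
(2) = k^5 + 4*k^4 - 6*I*k^4 - 26*k^3 - 24*I*k^3 - 20*k^2 + 126*I*k^2 + 105*k
(3) = -a^5 - 12*a^4 - 22*a^3 - 20*a^2 + 2*a + 20
(4) = 3*p^3 - 5*p^2 - 5*p - 8
(5) = 6*v^2 + v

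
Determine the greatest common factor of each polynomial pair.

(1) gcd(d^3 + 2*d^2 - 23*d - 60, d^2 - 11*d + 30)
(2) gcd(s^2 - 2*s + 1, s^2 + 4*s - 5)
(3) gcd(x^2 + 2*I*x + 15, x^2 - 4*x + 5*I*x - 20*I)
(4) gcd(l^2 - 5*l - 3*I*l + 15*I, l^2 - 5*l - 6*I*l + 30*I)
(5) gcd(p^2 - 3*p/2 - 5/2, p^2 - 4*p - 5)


(1) = d - 5
(2) = s - 1
(3) = gcd((x - 3*I)*(x + 5*I), (x - 4)*(x + 5*I)) = x + 5*I
(4) = gcd((l - 5)*(l - 3*I), (l - 5)*(l - 6*I)) = l - 5
(5) = gcd((p - 5/2)*(p + 1), (p - 5)*(p + 1)) = p + 1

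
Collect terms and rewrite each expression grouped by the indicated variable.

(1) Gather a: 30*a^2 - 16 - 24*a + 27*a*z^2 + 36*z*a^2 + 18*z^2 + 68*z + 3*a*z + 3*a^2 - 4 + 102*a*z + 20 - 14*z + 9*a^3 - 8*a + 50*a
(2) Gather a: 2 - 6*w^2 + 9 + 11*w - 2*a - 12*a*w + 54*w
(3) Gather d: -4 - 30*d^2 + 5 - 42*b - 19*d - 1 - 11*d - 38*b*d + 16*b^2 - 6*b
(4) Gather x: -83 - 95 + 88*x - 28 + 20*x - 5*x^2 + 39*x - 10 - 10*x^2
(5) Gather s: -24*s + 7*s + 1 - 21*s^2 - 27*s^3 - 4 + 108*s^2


(1) = 9*a^3 + a^2*(36*z + 33) + a*(27*z^2 + 105*z + 18) + 18*z^2 + 54*z
(2) = a*(-12*w - 2) - 6*w^2 + 65*w + 11
(3) = 16*b^2 - 48*b - 30*d^2 + d*(-38*b - 30)
(4) = -15*x^2 + 147*x - 216
(5) = -27*s^3 + 87*s^2 - 17*s - 3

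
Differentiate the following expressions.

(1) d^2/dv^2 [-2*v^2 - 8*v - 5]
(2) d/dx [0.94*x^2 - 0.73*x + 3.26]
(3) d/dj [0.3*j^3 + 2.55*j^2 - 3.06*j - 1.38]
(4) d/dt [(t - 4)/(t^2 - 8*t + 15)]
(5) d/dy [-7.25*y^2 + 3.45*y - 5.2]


(1) = -4
(2) = 1.88*x - 0.73
(3) = 0.9*j^2 + 5.1*j - 3.06
(4) = (t^2 - 8*t - 2*(t - 4)^2 + 15)/(t^2 - 8*t + 15)^2
(5) = 3.45 - 14.5*y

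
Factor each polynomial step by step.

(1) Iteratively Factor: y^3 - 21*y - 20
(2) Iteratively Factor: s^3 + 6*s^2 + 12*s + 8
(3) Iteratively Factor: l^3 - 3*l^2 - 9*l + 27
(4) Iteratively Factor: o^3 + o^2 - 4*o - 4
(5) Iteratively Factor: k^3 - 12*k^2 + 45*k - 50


(1) = (y - 5)*(y^2 + 5*y + 4) = (y - 5)*(y + 4)*(y + 1)
(2) = (s + 2)*(s^2 + 4*s + 4) = (s + 2)^2*(s + 2)
(3) = (l - 3)*(l^2 - 9) = (l - 3)^2*(l + 3)
(4) = (o + 1)*(o^2 - 4) = (o + 1)*(o + 2)*(o - 2)
(5) = (k - 5)*(k^2 - 7*k + 10) = (k - 5)*(k - 2)*(k - 5)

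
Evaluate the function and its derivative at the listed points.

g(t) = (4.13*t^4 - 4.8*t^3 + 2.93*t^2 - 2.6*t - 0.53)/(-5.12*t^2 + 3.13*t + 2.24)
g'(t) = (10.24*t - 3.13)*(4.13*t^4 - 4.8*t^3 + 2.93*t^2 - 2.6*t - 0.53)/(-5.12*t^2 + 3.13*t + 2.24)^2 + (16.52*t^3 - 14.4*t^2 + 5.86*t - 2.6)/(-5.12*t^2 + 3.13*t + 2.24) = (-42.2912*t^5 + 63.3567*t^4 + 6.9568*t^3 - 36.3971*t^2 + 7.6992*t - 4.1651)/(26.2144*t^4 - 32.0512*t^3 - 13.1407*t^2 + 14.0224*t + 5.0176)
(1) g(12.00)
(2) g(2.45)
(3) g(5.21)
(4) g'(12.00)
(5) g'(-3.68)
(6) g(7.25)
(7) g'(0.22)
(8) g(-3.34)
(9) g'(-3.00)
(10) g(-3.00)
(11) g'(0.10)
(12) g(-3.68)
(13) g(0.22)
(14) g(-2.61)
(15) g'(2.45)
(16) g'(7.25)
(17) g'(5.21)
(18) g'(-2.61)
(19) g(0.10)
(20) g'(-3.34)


(1) = -111.45
(2) = -4.27
(3) = -20.17
(4) = -18.92
(5) = 6.36
(6) = -39.79
(7) = -0.56
(8) = -11.23
(9) = 5.25
(10) = -9.35
(11) = -0.60
(12) = -13.30
(13) = -0.37
(14) = -7.43
(15) = -3.58
(16) = -11.26
(17) = -7.97
(18) = 4.60
(19) = -0.31
(20) = 5.80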